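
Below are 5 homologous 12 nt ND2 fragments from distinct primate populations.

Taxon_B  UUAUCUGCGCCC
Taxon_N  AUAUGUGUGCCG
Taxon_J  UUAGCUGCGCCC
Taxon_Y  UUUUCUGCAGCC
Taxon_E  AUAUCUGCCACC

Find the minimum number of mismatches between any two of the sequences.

Pairwise Hamming distances:
  Taxon_B vs Taxon_N: 4
  Taxon_B vs Taxon_J: 1
  Taxon_B vs Taxon_Y: 3
  Taxon_B vs Taxon_E: 3
  Taxon_N vs Taxon_J: 5
  Taxon_N vs Taxon_Y: 7
  Taxon_N vs Taxon_E: 5
  Taxon_J vs Taxon_Y: 4
  Taxon_J vs Taxon_E: 4
  Taxon_Y vs Taxon_E: 4
The smallest is 1, between Taxon_B and Taxon_J.

1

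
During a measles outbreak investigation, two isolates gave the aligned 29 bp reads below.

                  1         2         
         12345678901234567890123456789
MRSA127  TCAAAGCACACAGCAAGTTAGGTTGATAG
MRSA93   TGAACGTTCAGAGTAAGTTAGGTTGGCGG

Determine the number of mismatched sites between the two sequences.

9

Differing sites — 2:C/G; 5:A/C; 7:C/T; 8:A/T; 11:C/G; 14:C/T; 26:A/G; 27:T/C; 28:A/G.
That gives 9 mismatches out of 29 aligned sites, so the Hamming distance is 9.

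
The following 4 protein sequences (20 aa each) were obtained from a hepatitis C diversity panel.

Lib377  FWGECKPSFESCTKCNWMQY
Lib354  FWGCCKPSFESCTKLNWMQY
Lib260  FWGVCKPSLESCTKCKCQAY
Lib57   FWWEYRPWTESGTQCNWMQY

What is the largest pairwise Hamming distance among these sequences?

12

Pairwise Hamming distances:
  Lib377 vs Lib354: 2
  Lib377 vs Lib260: 6
  Lib377 vs Lib57: 7
  Lib354 vs Lib260: 7
  Lib354 vs Lib57: 9
  Lib260 vs Lib57: 12
The largest is 12, between Lib260 and Lib57.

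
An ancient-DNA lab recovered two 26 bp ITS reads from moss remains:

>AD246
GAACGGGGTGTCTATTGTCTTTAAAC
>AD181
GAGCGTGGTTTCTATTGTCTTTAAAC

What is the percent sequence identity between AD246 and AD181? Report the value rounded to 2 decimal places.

88.46%

The sequences differ at positions 3 (A/G), 6 (G/T), 10 (G/T).
23 of the 26 sites match, so the percent identity is 23/26 × 100 = 88.46%.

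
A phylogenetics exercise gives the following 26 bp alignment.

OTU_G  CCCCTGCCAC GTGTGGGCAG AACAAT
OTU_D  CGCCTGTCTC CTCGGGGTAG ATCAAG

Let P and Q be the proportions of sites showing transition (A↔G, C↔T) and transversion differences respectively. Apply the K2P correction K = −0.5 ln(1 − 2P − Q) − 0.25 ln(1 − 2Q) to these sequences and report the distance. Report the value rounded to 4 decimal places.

0.4683

The sequences differ at positions 2 (C/G, transversion), 7 (C/T, transition), 9 (A/T, transversion), 11 (G/C, transversion), 13 (G/C, transversion), 14 (T/G, transversion), 18 (C/T, transition), 22 (A/T, transversion), 26 (T/G, transversion).
Of the 9 differences, 2 transitions and 7 transversions over 26 sites: P = 2/26 = 0.076923, Q = 7/26 = 0.269231.
d = −0.5·ln(0.576923) − 0.25·ln(0.461538) = −0.5·(-0.550046) − 0.25·(-0.773191) = 0.4683.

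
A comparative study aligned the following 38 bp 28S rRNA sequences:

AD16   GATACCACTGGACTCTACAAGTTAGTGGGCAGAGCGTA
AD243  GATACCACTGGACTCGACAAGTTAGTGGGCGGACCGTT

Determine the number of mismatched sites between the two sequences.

4

Differing sites — 16:T/G; 31:A/G; 34:G/C; 38:A/T.
That gives 4 mismatches out of 38 aligned sites, so the Hamming distance is 4.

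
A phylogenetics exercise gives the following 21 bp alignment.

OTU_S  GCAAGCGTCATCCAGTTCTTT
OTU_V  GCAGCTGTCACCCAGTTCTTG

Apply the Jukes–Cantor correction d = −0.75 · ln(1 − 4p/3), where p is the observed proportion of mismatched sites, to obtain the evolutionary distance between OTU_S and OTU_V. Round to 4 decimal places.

0.2865

Differing sites — 4:A/G; 5:G/C; 6:C/T; 11:T/C; 21:T/G.
p = 5/21 = 0.238095.
d = −0.75 · ln(1 − (4/3)·0.238095) = −0.75 · ln(0.682540) = −0.75 · (-0.381934) = 0.2865.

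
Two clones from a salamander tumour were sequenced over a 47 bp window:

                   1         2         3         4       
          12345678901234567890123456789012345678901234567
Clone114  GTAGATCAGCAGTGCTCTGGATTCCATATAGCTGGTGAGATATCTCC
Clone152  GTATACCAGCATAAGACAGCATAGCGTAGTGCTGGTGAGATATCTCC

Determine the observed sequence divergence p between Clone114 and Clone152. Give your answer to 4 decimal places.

The sequences differ at positions 4 (G/T), 6 (T/C), 12 (G/T), 13 (T/A), 14 (G/A), 15 (C/G), 16 (T/A), 18 (T/A), 20 (G/C), 23 (T/A), 24 (C/G), 26 (A/G), 29 (T/G), 30 (A/T).
There are 14 differences over 47 sites, so p = 14/47 = 0.2979.

0.2979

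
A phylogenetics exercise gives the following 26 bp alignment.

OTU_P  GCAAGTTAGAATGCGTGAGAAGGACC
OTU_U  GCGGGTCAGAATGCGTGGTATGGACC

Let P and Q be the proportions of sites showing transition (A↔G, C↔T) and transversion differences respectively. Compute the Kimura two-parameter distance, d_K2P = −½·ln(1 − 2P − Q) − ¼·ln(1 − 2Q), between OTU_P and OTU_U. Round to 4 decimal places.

The sequences differ at positions 3 (A/G, transition), 4 (A/G, transition), 7 (T/C, transition), 18 (A/G, transition), 19 (G/T, transversion), 21 (A/T, transversion).
Of the 6 differences, 4 transitions and 2 transversions over 26 sites: P = 4/26 = 0.153846, Q = 2/26 = 0.076923.
d = −0.5·ln(0.615385) − 0.25·ln(0.846154) = −0.5·(-0.485507) − 0.25·(-0.167054) = 0.2845.

0.2845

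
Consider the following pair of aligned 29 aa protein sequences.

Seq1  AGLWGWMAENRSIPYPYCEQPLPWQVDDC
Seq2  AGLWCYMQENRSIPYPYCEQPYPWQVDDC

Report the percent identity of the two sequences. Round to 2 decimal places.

86.21%

Mismatches occur at site 5 (G/C), site 6 (W/Y), site 8 (A/Q), site 22 (L/Y).
25 of the 29 sites match, so the percent identity is 25/29 × 100 = 86.21%.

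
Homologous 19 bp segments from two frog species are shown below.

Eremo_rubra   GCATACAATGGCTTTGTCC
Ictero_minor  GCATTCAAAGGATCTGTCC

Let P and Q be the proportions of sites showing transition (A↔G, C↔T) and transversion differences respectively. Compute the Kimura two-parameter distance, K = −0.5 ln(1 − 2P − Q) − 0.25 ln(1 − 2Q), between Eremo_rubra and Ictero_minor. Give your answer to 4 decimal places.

0.2476

The sequences differ at positions 5 (A/T, transversion), 9 (T/A, transversion), 12 (C/A, transversion), 14 (T/C, transition).
Of the 4 differences, 1 transition and 3 transversions over 19 sites: P = 1/19 = 0.052632, Q = 3/19 = 0.157895.
d = −0.5·ln(0.736841) − 0.25·ln(0.684210) = −0.5·(-0.305383) − 0.25·(-0.379490) = 0.2476.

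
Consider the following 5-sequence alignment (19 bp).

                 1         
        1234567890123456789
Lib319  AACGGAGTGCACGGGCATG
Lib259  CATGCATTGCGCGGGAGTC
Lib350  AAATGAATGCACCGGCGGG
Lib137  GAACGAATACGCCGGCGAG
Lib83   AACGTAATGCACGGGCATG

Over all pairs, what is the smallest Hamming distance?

2

Pairwise Hamming distances:
  Lib319 vs Lib259: 8
  Lib319 vs Lib350: 6
  Lib319 vs Lib137: 9
  Lib319 vs Lib83: 2
  Lib259 vs Lib350: 10
  Lib259 vs Lib137: 10
  Lib259 vs Lib83: 8
  Lib350 vs Lib137: 5
  Lib350 vs Lib83: 6
  Lib137 vs Lib83: 9
The smallest is 2, between Lib319 and Lib83.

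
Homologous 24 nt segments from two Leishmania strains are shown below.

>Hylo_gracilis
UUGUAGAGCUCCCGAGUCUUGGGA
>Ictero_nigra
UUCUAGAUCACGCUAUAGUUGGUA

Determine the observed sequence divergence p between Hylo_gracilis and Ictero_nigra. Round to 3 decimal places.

0.375

Mismatches occur at site 3 (G↔C), site 8 (G↔U), site 10 (U↔A), site 12 (C↔G), site 14 (G↔U), site 16 (G↔U), site 17 (U↔A), site 18 (C↔G), site 23 (G↔U).
There are 9 differences over 24 sites, so p = 9/24 = 0.375.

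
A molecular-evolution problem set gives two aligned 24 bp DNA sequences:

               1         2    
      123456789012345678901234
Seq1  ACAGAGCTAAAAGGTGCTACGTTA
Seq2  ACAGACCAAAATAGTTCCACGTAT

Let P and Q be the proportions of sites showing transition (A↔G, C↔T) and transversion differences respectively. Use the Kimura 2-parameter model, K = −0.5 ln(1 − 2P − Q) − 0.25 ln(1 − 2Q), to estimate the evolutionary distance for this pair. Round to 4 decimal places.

The sequences differ at positions 6 (G/C, transversion), 8 (T/A, transversion), 12 (A/T, transversion), 13 (G/A, transition), 16 (G/T, transversion), 18 (T/C, transition), 23 (T/A, transversion), 24 (A/T, transversion).
Of the 8 differences, 2 transitions and 6 transversions over 24 sites: P = 2/24 = 0.083333, Q = 6/24 = 0.250000.
d = −0.5·ln(0.583334) − 0.25·ln(0.500000) = −0.5·(-0.538995) − 0.25·(-0.693147) = 0.4428.

0.4428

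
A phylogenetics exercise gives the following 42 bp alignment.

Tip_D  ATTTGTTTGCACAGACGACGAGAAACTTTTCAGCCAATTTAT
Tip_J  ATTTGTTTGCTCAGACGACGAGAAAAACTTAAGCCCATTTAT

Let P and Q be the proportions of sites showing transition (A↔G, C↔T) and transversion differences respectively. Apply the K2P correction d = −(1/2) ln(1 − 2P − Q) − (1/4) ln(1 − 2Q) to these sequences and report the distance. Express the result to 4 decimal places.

Mismatches occur at site 11 (A/T, transversion), site 26 (C/A, transversion), site 27 (T/A, transversion), site 28 (T/C, transition), site 31 (C/A, transversion), site 36 (A/C, transversion).
Of the 6 differences, 1 transition and 5 transversions over 42 sites: P = 1/42 = 0.023810, Q = 5/42 = 0.119048.
d = −0.5·ln(0.833332) − 0.25·ln(0.761904) = −0.5·(-0.182323) − 0.25·(-0.271935) = 0.1591.

0.1591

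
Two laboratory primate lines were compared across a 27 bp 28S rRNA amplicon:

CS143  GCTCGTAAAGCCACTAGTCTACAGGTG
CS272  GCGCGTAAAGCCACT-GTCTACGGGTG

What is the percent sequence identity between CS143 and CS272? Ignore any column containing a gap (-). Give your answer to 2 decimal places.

Excluding the 1 gap column leaves 26 comparable sites.
Mismatches occur at site 3 (T↔G), site 23 (A↔G).
24 of the 26 comparable sites match, so the percent identity is 24/26 × 100 = 92.31%.

92.31%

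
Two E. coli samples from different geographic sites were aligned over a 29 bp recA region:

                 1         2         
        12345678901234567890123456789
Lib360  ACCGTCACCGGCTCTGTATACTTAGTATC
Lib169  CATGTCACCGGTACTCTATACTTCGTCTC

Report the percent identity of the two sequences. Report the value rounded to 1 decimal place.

The sequences differ at positions 1 (A/C), 2 (C/A), 3 (C/T), 12 (C/T), 13 (T/A), 16 (G/C), 24 (A/C), 27 (A/C).
21 of the 29 sites match, so the percent identity is 21/29 × 100 = 72.4%.

72.4%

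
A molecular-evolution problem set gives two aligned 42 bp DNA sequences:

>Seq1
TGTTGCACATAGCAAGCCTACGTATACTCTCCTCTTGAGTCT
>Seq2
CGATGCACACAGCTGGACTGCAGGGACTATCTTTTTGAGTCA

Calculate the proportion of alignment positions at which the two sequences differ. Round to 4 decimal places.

Mismatches occur at site 1 (T/C), site 3 (T/A), site 10 (T/C), site 14 (A/T), site 15 (A/G), site 17 (C/A), site 20 (A/G), site 22 (G/A), site 23 (T/G), site 24 (A/G), site 25 (T/G), site 29 (C/A), site 32 (C/T), site 34 (C/T), site 42 (T/A).
There are 15 differences over 42 sites, so p = 15/42 = 0.3571.

0.3571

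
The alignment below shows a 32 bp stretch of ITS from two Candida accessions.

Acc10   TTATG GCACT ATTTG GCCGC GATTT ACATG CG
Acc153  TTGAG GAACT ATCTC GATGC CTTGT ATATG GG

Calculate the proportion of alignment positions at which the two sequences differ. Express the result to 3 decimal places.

Differing sites — 3:A/G; 4:T/A; 7:C/A; 13:T/C; 15:G/C; 17:C/A; 18:C/T; 21:G/C; 22:A/T; 24:T/G; 27:C/T; 31:C/G.
There are 12 differences over 32 sites, so p = 12/32 = 0.375.

0.375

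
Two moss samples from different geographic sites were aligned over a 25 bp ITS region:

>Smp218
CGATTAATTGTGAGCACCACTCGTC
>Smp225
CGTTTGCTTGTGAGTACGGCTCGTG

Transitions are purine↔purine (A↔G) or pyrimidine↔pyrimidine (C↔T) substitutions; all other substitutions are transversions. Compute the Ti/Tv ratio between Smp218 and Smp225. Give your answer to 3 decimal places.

0.750

Mismatches occur at site 3 (A/T, transversion), site 6 (A/G, transition), site 7 (A/C, transversion), site 15 (C/T, transition), site 18 (C/G, transversion), site 19 (A/G, transition), site 25 (C/G, transversion).
Of the 7 differences, 3 transitions and 4 transversions, so Ti/Tv = 3/4 = 0.750.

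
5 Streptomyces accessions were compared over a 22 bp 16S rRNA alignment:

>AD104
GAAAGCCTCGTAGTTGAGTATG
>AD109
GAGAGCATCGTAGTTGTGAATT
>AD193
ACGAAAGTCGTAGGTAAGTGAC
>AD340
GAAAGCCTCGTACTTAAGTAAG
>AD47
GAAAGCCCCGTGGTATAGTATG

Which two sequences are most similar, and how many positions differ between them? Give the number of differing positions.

3

Pairwise Hamming distances:
  AD104 vs AD109: 5
  AD104 vs AD193: 11
  AD104 vs AD340: 3
  AD104 vs AD47: 4
  AD109 vs AD193: 12
  AD109 vs AD340: 8
  AD109 vs AD47: 9
  AD193 vs AD340: 10
  AD193 vs AD47: 14
  AD340 vs AD47: 6
The smallest is 3, between AD104 and AD340.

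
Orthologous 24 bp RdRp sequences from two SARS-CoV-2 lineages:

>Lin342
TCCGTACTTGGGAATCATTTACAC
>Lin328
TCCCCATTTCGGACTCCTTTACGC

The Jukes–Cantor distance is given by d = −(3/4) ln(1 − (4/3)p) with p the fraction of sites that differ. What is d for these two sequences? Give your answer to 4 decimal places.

Differing sites — 4:G/C; 5:T/C; 7:C/T; 10:G/C; 14:A/C; 17:A/C; 23:A/G.
p = 7/24 = 0.291667.
d = −0.75 · ln(1 − (4/3)·0.291667) = −0.75 · ln(0.611111) = −0.75 · (-0.492477) = 0.3694.

0.3694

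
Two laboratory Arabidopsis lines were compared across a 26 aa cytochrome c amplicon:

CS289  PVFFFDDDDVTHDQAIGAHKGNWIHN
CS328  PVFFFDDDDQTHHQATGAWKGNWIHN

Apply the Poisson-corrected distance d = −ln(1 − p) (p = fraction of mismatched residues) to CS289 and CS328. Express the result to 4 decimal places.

0.1671

The sequences differ at positions 10 (V/Q), 13 (D/H), 16 (I/T), 19 (H/W).
p = 4/26 = 0.153846.
d = −ln(1 − 0.153846) = −ln(0.846154) = 0.1671.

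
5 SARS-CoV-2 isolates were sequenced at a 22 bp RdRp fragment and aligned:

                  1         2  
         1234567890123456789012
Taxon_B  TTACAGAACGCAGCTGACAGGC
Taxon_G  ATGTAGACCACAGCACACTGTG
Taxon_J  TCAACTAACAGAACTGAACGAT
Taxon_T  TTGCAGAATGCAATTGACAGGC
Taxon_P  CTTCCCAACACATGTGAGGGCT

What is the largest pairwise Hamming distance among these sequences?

15

Pairwise Hamming distances:
  Taxon_B vs Taxon_G: 10
  Taxon_B vs Taxon_J: 11
  Taxon_B vs Taxon_T: 4
  Taxon_B vs Taxon_P: 11
  Taxon_G vs Taxon_J: 15
  Taxon_G vs Taxon_T: 12
  Taxon_G vs Taxon_P: 14
  Taxon_J vs Taxon_T: 13
  Taxon_J vs Taxon_P: 11
  Taxon_T vs Taxon_P: 12
The largest is 15, between Taxon_G and Taxon_J.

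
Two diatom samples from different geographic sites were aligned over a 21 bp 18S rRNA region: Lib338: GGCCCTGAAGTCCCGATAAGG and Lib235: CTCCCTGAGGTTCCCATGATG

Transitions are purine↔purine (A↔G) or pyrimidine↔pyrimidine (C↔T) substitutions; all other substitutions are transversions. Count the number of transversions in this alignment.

The sequences differ at positions 1 (G/C, transversion), 2 (G/T, transversion), 9 (A/G, transition), 12 (C/T, transition), 15 (G/C, transversion), 18 (A/G, transition), 20 (G/T, transversion).
Of the 7 differences, 3 transitions and 4 transversions, so the answer is 4.

4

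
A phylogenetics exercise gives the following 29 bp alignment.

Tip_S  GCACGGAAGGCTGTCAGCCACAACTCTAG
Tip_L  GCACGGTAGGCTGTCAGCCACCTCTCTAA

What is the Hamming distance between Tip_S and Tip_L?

4

Differing sites — 7:A/T; 22:A/C; 23:A/T; 29:G/A.
That gives 4 mismatches out of 29 aligned sites, so the Hamming distance is 4.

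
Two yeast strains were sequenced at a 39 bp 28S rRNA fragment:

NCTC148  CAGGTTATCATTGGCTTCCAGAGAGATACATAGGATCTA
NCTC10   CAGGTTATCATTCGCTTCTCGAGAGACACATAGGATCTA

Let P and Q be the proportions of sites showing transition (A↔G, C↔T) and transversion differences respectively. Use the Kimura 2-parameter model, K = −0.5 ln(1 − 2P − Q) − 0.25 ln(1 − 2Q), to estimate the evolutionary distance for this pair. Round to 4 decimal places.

0.1106

The sequences differ at positions 13 (G/C, transversion), 19 (C/T, transition), 20 (A/C, transversion), 27 (T/C, transition).
Of the 4 differences, 2 transitions and 2 transversions over 39 sites: P = 2/39 = 0.051282, Q = 2/39 = 0.051282.
d = −0.5·ln(0.846154) − 0.25·ln(0.897436) = −0.5·(-0.167054) − 0.25·(-0.108213) = 0.1106.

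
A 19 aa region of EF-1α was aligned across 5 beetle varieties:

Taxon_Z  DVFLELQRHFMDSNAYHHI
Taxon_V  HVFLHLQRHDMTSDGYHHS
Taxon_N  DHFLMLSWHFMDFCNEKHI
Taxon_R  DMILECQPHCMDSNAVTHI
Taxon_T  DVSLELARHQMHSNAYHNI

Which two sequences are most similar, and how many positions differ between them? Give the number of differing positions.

Pairwise Hamming distances:
  Taxon_Z vs Taxon_V: 7
  Taxon_Z vs Taxon_N: 9
  Taxon_Z vs Taxon_R: 7
  Taxon_Z vs Taxon_T: 5
  Taxon_V vs Taxon_N: 13
  Taxon_V vs Taxon_R: 13
  Taxon_V vs Taxon_T: 10
  Taxon_N vs Taxon_R: 12
  Taxon_N vs Taxon_T: 13
  Taxon_R vs Taxon_T: 10
The smallest is 5, between Taxon_Z and Taxon_T.

5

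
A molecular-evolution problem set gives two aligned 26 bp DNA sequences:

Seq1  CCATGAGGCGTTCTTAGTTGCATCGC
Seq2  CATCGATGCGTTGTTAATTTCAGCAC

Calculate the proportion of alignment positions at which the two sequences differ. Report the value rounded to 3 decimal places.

Mismatches occur at site 2 (C→A), site 3 (A→T), site 4 (T→C), site 7 (G→T), site 13 (C→G), site 17 (G→A), site 20 (G→T), site 23 (T→G), site 25 (G→A).
There are 9 differences over 26 sites, so p = 9/26 = 0.346.

0.346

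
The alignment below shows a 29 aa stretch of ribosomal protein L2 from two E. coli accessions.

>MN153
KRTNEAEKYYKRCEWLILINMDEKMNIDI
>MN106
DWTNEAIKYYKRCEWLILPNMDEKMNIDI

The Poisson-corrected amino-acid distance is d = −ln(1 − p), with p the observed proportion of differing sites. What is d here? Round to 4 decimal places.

0.1484

Differing sites — 1:K/D; 2:R/W; 7:E/I; 19:I/P.
p = 4/29 = 0.137931.
d = −ln(1 − 0.137931) = −ln(0.862069) = 0.1484.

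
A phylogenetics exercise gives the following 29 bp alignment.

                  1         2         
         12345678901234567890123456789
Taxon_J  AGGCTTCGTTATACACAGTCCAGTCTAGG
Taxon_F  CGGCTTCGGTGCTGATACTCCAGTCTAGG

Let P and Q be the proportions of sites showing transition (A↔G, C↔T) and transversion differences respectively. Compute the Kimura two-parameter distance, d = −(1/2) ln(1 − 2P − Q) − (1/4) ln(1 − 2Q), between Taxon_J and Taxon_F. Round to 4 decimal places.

The sequences differ at positions 1 (A/C, transversion), 9 (T/G, transversion), 11 (A/G, transition), 12 (T/C, transition), 13 (A/T, transversion), 14 (C/G, transversion), 16 (C/T, transition), 18 (G/C, transversion).
Of the 8 differences, 3 transitions and 5 transversions over 29 sites: P = 3/29 = 0.103448, Q = 5/29 = 0.172414.
d = −0.5·ln(0.620690) − 0.25·ln(0.655172) = −0.5·(-0.476924) − 0.25·(-0.422857) = 0.3442.

0.3442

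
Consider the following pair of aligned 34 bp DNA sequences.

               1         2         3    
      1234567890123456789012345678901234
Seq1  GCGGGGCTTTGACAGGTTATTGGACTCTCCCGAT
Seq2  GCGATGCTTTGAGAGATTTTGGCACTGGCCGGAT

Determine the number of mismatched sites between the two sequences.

10

The sequences differ at positions 4 (G/A), 5 (G/T), 13 (C/G), 16 (G/A), 19 (A/T), 21 (T/G), 23 (G/C), 27 (C/G), 28 (T/G), 31 (C/G).
That gives 10 mismatches out of 34 aligned sites, so the Hamming distance is 10.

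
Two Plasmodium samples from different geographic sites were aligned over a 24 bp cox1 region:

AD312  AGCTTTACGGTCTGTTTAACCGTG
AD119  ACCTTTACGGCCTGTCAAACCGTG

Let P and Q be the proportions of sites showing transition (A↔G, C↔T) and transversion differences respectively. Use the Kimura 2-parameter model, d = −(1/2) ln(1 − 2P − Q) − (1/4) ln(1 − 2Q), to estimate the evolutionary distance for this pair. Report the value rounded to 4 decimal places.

0.1894

The sequences differ at positions 2 (G/C, transversion), 11 (T/C, transition), 16 (T/C, transition), 17 (T/A, transversion).
Of the 4 differences, 2 transitions and 2 transversions over 24 sites: P = 2/24 = 0.083333, Q = 2/24 = 0.083333.
d = −0.5·ln(0.750001) − 0.25·ln(0.833334) = −0.5·(-0.287681) − 0.25·(-0.182321) = 0.1894.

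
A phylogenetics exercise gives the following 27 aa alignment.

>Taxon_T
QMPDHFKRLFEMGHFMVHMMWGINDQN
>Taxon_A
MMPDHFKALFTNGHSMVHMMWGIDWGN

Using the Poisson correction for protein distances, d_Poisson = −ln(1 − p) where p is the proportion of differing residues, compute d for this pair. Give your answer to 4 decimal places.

0.3514

Mismatches occur at site 1 (Q↔M), site 8 (R↔A), site 11 (E↔T), site 12 (M↔N), site 15 (F↔S), site 24 (N↔D), site 25 (D↔W), site 26 (Q↔G).
p = 8/27 = 0.296296.
d = −ln(1 − 0.296296) = −ln(0.703704) = 0.3514.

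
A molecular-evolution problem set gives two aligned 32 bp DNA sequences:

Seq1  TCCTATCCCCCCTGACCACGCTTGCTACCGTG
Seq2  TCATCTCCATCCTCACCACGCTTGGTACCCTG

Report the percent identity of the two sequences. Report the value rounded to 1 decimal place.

78.1%

The sequences differ at positions 3 (C/A), 5 (A/C), 9 (C/A), 10 (C/T), 14 (G/C), 25 (C/G), 30 (G/C).
25 of the 32 sites match, so the percent identity is 25/32 × 100 = 78.1%.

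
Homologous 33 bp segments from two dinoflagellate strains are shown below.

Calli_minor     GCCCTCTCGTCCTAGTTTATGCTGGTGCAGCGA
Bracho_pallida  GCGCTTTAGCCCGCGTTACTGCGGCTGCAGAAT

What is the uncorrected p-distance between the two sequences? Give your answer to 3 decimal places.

0.394

The sequences differ at positions 3 (C/G), 6 (C/T), 8 (C/A), 10 (T/C), 13 (T/G), 14 (A/C), 18 (T/A), 19 (A/C), 23 (T/G), 25 (G/C), 31 (C/A), 32 (G/A), 33 (A/T).
There are 13 differences over 33 sites, so p = 13/33 = 0.394.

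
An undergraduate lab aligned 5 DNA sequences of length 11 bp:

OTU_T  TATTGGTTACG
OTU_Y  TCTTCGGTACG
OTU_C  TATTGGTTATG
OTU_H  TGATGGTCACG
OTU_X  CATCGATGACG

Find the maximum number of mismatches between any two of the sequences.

Pairwise Hamming distances:
  OTU_T vs OTU_Y: 3
  OTU_T vs OTU_C: 1
  OTU_T vs OTU_H: 3
  OTU_T vs OTU_X: 4
  OTU_Y vs OTU_C: 4
  OTU_Y vs OTU_H: 5
  OTU_Y vs OTU_X: 7
  OTU_C vs OTU_H: 4
  OTU_C vs OTU_X: 5
  OTU_H vs OTU_X: 6
The largest is 7, between OTU_Y and OTU_X.

7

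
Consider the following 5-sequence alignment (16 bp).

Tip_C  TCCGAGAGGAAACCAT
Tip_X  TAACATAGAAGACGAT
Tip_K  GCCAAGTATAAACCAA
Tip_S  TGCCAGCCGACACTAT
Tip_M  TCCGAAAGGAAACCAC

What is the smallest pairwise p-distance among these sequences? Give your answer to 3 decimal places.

Pairwise Hamming distances:
  Tip_C vs Tip_X: 7
  Tip_C vs Tip_K: 6
  Tip_C vs Tip_S: 6
  Tip_C vs Tip_M: 2
  Tip_X vs Tip_K: 11
  Tip_X vs Tip_S: 8
  Tip_X vs Tip_M: 8
  Tip_K vs Tip_S: 9
  Tip_K vs Tip_M: 7
  Tip_S vs Tip_M: 8
The smallest is 2 mismatches, between Tip_C and Tip_M; p = 2/16 = 0.125.

0.125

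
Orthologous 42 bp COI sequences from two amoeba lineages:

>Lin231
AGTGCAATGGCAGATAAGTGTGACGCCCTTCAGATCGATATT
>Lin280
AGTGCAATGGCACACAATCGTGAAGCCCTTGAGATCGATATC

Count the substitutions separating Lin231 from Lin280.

7

The sequences differ at positions 13 (G/C), 15 (T/C), 18 (G/T), 19 (T/C), 24 (C/A), 31 (C/G), 42 (T/C).
That gives 7 mismatches out of 42 aligned sites, so the Hamming distance is 7.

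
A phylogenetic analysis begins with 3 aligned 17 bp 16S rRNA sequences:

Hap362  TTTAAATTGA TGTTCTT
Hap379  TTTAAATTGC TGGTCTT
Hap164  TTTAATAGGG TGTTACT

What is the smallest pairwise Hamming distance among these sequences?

2

Pairwise Hamming distances:
  Hap362 vs Hap379: 2
  Hap362 vs Hap164: 6
  Hap379 vs Hap164: 7
The smallest is 2, between Hap362 and Hap379.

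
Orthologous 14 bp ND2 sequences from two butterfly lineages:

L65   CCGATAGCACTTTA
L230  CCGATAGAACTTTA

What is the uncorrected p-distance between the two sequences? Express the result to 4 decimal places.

A single mismatch occurs at site 8 (C→A).
There are 1 differences over 14 sites, so p = 1/14 = 0.0714.

0.0714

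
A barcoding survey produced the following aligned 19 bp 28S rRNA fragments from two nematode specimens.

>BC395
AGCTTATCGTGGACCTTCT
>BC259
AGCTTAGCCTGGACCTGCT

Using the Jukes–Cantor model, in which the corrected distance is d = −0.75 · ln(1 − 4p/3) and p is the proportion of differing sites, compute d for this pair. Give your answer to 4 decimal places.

0.1773

Mismatches occur at site 7 (T↔G), site 9 (G↔C), site 17 (T↔G).
p = 3/19 = 0.157895.
d = −0.75 · ln(1 − (4/3)·0.157895) = −0.75 · ln(0.789473) = −0.75 · (-0.236390) = 0.1773.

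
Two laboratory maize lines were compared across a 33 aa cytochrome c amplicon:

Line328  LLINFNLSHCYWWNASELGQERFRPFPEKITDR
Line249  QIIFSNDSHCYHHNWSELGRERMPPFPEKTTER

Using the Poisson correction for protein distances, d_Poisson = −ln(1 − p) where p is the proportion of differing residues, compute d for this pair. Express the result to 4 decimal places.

Mismatches occur at site 1 (L→Q), site 2 (L→I), site 4 (N→F), site 5 (F→S), site 7 (L→D), site 12 (W→H), site 13 (W→H), site 15 (A→W), site 20 (Q→R), site 23 (F→M), site 24 (R→P), site 30 (I→T), site 32 (D→E).
p = 13/33 = 0.393939.
d = −ln(1 − 0.393939) = −ln(0.606061) = 0.5008.

0.5008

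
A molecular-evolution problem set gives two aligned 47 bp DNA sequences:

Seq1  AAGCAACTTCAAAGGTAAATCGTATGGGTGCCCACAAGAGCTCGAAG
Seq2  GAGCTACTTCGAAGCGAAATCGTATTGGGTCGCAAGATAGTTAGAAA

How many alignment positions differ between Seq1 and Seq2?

The sequences differ at positions 1 (A/G), 5 (A/T), 11 (A/G), 15 (G/C), 16 (T/G), 26 (G/T), 29 (T/G), 30 (G/T), 32 (C/G), 35 (C/A), 36 (A/G), 38 (G/T), 41 (C/T), 43 (C/A), 47 (G/A).
That gives 15 mismatches out of 47 aligned sites, so the Hamming distance is 15.

15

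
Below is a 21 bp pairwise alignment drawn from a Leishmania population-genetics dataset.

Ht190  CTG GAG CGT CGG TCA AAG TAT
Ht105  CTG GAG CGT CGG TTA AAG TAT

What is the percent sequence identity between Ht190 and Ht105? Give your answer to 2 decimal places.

The sequences differ at position 14 (C/T).
20 of the 21 sites match, so the percent identity is 20/21 × 100 = 95.24%.

95.24%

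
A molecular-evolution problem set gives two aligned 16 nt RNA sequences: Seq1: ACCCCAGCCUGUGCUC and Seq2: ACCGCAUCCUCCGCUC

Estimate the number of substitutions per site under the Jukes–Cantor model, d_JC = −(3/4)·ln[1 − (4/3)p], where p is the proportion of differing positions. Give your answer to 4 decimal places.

0.3041

The sequences differ at positions 4 (C/G), 7 (G/U), 11 (G/C), 12 (U/C).
p = 4/16 = 0.250000.
d = −0.75 · ln(1 − (4/3)·0.250000) = −0.75 · ln(0.666667) = −0.75 · (-0.405465) = 0.3041.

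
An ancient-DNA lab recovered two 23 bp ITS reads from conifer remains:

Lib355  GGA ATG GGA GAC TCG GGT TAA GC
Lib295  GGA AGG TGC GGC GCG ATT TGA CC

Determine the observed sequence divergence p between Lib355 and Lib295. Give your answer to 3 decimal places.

Mismatches occur at site 5 (T→G), site 7 (G→T), site 9 (A→C), site 11 (A→G), site 13 (T→G), site 16 (G→A), site 17 (G→T), site 20 (A→G), site 22 (G→C).
There are 9 differences over 23 sites, so p = 9/23 = 0.391.

0.391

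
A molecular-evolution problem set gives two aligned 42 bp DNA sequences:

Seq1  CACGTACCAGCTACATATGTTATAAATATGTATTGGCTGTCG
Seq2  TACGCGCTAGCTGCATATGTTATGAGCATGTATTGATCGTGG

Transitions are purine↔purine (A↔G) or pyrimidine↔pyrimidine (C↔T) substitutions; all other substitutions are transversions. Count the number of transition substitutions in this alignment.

The sequences differ at positions 1 (C/T, transition), 5 (T/C, transition), 6 (A/G, transition), 8 (C/T, transition), 13 (A/G, transition), 24 (A/G, transition), 26 (A/G, transition), 27 (T/C, transition), 36 (G/A, transition), 37 (C/T, transition), 38 (T/C, transition), 41 (C/G, transversion).
Of the 12 differences, 11 transitions and 1 transversion, so the answer is 11.

11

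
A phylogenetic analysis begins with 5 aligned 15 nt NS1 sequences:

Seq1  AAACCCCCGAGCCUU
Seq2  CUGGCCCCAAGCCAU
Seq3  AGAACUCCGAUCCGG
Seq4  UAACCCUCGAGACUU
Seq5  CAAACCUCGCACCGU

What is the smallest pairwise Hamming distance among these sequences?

3

Pairwise Hamming distances:
  Seq1 vs Seq2: 6
  Seq1 vs Seq3: 6
  Seq1 vs Seq4: 3
  Seq1 vs Seq5: 6
  Seq2 vs Seq3: 9
  Seq2 vs Seq4: 8
  Seq2 vs Seq5: 8
  Seq3 vs Seq4: 9
  Seq3 vs Seq5: 7
  Seq4 vs Seq5: 6
The smallest is 3, between Seq1 and Seq4.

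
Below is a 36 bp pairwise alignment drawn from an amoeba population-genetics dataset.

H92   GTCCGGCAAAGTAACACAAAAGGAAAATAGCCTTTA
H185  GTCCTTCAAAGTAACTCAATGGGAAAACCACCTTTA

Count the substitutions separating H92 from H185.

Mismatches occur at site 5 (G→T), site 6 (G→T), site 16 (A→T), site 20 (A→T), site 21 (A→G), site 28 (T→C), site 29 (A→C), site 30 (G→A).
That gives 8 mismatches out of 36 aligned sites, so the Hamming distance is 8.

8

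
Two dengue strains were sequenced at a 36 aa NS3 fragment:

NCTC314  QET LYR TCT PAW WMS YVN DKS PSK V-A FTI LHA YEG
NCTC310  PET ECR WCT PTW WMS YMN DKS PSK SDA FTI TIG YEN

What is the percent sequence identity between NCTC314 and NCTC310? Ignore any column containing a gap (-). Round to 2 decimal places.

68.57%

Excluding the 1 gap column leaves 35 comparable sites.
The sequences differ at positions 1 (Q/P), 4 (L/E), 5 (Y/C), 7 (T/W), 11 (A/T), 17 (V/M), 25 (V/S), 31 (L/T), 32 (H/I), 33 (A/G), 36 (G/N).
24 of the 35 comparable sites match, so the percent identity is 24/35 × 100 = 68.57%.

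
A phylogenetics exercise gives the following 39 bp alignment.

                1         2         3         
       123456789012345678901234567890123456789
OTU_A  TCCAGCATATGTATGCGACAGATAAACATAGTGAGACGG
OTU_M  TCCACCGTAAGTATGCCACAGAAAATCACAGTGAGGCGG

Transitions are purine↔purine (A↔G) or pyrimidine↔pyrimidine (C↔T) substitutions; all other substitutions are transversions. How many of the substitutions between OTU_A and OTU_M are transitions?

3

Differing sites — 5:G/C (Tv); 7:A/G (Ti); 10:T/A (Tv); 17:G/C (Tv); 23:T/A (Tv); 26:A/T (Tv); 29:T/C (Ti); 36:A/G (Ti).
Of the 8 differences, 3 transitions and 5 transversions, so the answer is 3.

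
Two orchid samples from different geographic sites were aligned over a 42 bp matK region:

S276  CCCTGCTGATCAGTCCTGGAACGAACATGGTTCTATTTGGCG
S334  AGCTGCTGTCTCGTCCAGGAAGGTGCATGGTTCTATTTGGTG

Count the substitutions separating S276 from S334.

11

Differing sites — 1:C/A; 2:C/G; 9:A/T; 10:T/C; 11:C/T; 12:A/C; 17:T/A; 22:C/G; 24:A/T; 25:A/G; 41:C/T.
That gives 11 mismatches out of 42 aligned sites, so the Hamming distance is 11.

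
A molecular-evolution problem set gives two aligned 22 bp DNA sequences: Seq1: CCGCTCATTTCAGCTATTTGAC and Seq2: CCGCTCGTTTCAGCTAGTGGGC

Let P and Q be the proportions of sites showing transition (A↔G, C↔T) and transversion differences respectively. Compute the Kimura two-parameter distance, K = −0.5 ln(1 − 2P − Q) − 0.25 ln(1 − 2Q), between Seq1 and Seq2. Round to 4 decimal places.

0.2094

Mismatches occur at site 7 (A→G, transition), site 17 (T→G, transversion), site 19 (T→G, transversion), site 21 (A→G, transition).
Of the 4 differences, 2 transitions and 2 transversions over 22 sites: P = 2/22 = 0.090909, Q = 2/22 = 0.090909.
d = −0.5·ln(0.727273) − 0.25·ln(0.818182) = −0.5·(-0.318453) − 0.25·(-0.200670) = 0.2094.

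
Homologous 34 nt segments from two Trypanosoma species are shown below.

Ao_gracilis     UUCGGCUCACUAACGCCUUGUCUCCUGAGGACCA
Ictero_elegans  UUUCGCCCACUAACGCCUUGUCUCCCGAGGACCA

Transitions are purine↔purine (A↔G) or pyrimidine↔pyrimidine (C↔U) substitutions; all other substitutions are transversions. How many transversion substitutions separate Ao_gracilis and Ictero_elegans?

Differing sites — 3:C/U (Ti); 4:G/C (Tv); 7:U/C (Ti); 26:U/C (Ti).
Of the 4 differences, 3 transitions and 1 transversion, so the answer is 1.

1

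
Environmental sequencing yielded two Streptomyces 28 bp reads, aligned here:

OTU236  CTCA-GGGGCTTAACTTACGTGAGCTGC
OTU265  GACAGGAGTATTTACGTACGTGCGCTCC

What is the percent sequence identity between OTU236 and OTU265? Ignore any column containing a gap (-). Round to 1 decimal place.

66.7%

Excluding the 1 gap column leaves 27 comparable sites.
Differing sites — 1:C/G; 2:T/A; 7:G/A; 9:G/T; 10:C/A; 13:A/T; 16:T/G; 23:A/C; 27:G/C.
18 of the 27 comparable sites match, so the percent identity is 18/27 × 100 = 66.7%.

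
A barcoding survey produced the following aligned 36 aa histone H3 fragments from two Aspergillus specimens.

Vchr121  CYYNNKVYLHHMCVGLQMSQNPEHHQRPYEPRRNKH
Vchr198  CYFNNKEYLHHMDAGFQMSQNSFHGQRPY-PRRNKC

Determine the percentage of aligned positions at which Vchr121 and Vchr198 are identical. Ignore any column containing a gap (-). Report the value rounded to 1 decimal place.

Excluding the 1 gap column leaves 35 comparable sites.
The sequences differ at positions 3 (Y/F), 7 (V/E), 13 (C/D), 14 (V/A), 16 (L/F), 22 (P/S), 23 (E/F), 25 (H/G), 36 (H/C).
26 of the 35 comparable sites match, so the percent identity is 26/35 × 100 = 74.3%.

74.3%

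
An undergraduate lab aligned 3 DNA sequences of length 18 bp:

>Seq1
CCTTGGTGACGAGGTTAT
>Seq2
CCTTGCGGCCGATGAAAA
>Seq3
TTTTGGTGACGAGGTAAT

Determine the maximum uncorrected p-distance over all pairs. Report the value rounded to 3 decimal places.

Pairwise Hamming distances:
  Seq1 vs Seq2: 7
  Seq1 vs Seq3: 3
  Seq2 vs Seq3: 8
The largest is 8 mismatches, between Seq2 and Seq3; p = 8/18 = 0.444.

0.444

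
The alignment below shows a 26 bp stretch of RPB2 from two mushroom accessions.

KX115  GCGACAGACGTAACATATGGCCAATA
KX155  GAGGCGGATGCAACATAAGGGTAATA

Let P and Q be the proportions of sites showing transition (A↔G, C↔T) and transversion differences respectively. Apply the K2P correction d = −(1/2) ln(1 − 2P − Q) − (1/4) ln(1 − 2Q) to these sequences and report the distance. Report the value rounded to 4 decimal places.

The sequences differ at positions 2 (C/A, transversion), 4 (A/G, transition), 6 (A/G, transition), 9 (C/T, transition), 11 (T/C, transition), 18 (T/A, transversion), 21 (C/G, transversion), 22 (C/T, transition).
Of the 8 differences, 5 transitions and 3 transversions over 26 sites: P = 5/26 = 0.192308, Q = 3/26 = 0.115385.
d = −0.5·ln(0.499999) − 0.25·ln(0.769230) = −0.5·(-0.693149) − 0.25·(-0.262365) = 0.4122.

0.4122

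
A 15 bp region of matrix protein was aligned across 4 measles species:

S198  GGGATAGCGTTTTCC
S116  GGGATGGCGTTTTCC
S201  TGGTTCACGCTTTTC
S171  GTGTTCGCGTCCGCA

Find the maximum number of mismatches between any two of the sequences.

Pairwise Hamming distances:
  S198 vs S116: 1
  S198 vs S201: 6
  S198 vs S171: 7
  S116 vs S201: 6
  S116 vs S171: 7
  S201 vs S171: 9
The largest is 9, between S201 and S171.

9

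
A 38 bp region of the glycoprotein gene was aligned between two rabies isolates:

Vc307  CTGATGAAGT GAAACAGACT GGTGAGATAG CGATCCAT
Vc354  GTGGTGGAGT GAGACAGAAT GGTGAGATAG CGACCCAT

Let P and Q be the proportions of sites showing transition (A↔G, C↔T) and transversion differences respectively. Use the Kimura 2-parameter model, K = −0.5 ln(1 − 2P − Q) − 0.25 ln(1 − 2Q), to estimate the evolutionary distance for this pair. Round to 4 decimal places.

0.1805

Differing sites — 1:C/G (Tv); 4:A/G (Ti); 7:A/G (Ti); 13:A/G (Ti); 19:C/A (Tv); 34:T/C (Ti).
Of the 6 differences, 4 transitions and 2 transversions over 38 sites: P = 4/38 = 0.105263, Q = 2/38 = 0.052632.
d = −0.5·ln(0.736842) − 0.25·ln(0.894736) = −0.5·(-0.305382) − 0.25·(-0.111227) = 0.1805.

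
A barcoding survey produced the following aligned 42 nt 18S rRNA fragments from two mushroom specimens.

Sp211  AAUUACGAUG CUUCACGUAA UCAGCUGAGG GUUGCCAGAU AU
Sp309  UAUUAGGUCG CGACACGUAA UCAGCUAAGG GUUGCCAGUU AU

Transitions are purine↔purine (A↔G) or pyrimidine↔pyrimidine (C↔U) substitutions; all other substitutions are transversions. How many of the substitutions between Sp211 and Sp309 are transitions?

2

The sequences differ at positions 1 (A/U, transversion), 6 (C/G, transversion), 8 (A/U, transversion), 9 (U/C, transition), 12 (U/G, transversion), 13 (U/A, transversion), 27 (G/A, transition), 39 (A/U, transversion).
Of the 8 differences, 2 transitions and 6 transversions, so the answer is 2.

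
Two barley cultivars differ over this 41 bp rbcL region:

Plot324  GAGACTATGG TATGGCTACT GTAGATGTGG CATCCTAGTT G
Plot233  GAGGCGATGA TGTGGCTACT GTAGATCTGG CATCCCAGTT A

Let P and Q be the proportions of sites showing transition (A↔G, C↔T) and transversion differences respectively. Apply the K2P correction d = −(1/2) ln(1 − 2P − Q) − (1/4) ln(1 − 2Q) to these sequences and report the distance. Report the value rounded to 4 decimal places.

0.1988

The sequences differ at positions 4 (A/G, transition), 6 (T/G, transversion), 10 (G/A, transition), 12 (A/G, transition), 27 (G/C, transversion), 36 (T/C, transition), 41 (G/A, transition).
Of the 7 differences, 5 transitions and 2 transversions over 41 sites: P = 5/41 = 0.121951, Q = 2/41 = 0.048780.
d = −0.5·ln(0.707318) − 0.25·ln(0.902440) = −0.5·(-0.346275) − 0.25·(-0.102653) = 0.1988.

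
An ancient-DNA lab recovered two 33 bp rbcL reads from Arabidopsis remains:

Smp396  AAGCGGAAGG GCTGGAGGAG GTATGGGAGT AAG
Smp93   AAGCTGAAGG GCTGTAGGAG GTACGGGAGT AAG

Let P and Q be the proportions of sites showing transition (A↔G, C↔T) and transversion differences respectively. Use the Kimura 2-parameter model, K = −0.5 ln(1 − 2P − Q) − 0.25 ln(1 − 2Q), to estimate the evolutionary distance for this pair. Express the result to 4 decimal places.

0.0969

Mismatches occur at site 5 (G/T, transversion), site 15 (G/T, transversion), site 24 (T/C, transition).
Of the 3 differences, 1 transition and 2 transversions over 33 sites: P = 1/33 = 0.030303, Q = 2/33 = 0.060606.
d = −0.5·ln(0.878788) − 0.25·ln(0.878788) = −0.5·(-0.129212) − 0.25·(-0.129212) = 0.0969.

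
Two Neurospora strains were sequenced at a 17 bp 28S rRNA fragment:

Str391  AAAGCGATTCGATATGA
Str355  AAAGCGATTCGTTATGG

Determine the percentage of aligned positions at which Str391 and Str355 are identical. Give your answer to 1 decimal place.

88.2%

Differing sites — 12:A/T; 17:A/G.
15 of the 17 sites match, so the percent identity is 15/17 × 100 = 88.2%.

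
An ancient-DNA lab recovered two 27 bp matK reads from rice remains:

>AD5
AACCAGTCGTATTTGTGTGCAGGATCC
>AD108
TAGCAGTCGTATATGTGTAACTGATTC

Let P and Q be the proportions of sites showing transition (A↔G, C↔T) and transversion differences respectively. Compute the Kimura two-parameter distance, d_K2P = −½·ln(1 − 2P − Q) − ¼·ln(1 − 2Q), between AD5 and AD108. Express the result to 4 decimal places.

The sequences differ at positions 1 (A/T, transversion), 3 (C/G, transversion), 13 (T/A, transversion), 19 (G/A, transition), 20 (C/A, transversion), 21 (A/C, transversion), 22 (G/T, transversion), 26 (C/T, transition).
Of the 8 differences, 2 transitions and 6 transversions over 27 sites: P = 2/27 = 0.074074, Q = 6/27 = 0.222222.
d = −0.5·ln(0.629630) − 0.25·ln(0.555556) = −0.5·(-0.462623) − 0.25·(-0.587786) = 0.3783.

0.3783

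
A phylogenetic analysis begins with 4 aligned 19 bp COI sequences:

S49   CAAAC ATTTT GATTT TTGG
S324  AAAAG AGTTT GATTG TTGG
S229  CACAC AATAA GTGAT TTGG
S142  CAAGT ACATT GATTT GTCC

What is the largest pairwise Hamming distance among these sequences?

Pairwise Hamming distances:
  S49 vs S324: 4
  S49 vs S229: 7
  S49 vs S142: 7
  S324 vs S229: 10
  S324 vs S142: 9
  S229 vs S142: 13
The largest is 13, between S229 and S142.

13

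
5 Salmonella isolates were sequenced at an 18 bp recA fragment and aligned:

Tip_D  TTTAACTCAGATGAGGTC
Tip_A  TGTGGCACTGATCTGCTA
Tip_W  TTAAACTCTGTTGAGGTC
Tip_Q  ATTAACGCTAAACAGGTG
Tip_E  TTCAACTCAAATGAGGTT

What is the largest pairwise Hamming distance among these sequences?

Pairwise Hamming distances:
  Tip_D vs Tip_A: 9
  Tip_D vs Tip_W: 3
  Tip_D vs Tip_Q: 7
  Tip_D vs Tip_E: 3
  Tip_A vs Tip_W: 10
  Tip_A vs Tip_Q: 10
  Tip_A vs Tip_E: 11
  Tip_W vs Tip_Q: 8
  Tip_W vs Tip_E: 5
  Tip_Q vs Tip_E: 7
The largest is 11, between Tip_A and Tip_E.

11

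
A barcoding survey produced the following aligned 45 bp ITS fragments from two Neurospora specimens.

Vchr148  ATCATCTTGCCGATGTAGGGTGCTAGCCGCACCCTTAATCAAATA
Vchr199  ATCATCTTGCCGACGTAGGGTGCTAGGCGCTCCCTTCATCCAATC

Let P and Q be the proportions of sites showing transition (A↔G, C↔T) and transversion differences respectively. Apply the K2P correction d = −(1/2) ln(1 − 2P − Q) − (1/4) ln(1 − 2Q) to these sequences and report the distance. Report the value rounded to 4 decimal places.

The sequences differ at positions 14 (T/C, transition), 27 (C/G, transversion), 31 (A/T, transversion), 37 (A/C, transversion), 41 (A/C, transversion), 45 (A/C, transversion).
Of the 6 differences, 1 transition and 5 transversions over 45 sites: P = 1/45 = 0.022222, Q = 5/45 = 0.111111.
d = −0.5·ln(0.844445) − 0.25·ln(0.777778) = −0.5·(-0.169076) − 0.25·(-0.251314) = 0.1474.

0.1474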